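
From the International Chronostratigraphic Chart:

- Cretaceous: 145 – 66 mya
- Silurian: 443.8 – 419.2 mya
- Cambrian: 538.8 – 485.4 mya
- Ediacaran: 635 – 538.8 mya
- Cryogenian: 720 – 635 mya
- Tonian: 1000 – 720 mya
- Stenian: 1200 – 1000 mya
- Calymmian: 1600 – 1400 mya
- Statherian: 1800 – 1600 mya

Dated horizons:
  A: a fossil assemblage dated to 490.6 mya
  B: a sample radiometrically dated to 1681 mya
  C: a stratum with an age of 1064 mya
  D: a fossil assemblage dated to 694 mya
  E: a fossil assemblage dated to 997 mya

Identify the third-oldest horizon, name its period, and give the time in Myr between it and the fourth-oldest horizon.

Larger Ma means older, so oldest first: B 1681 > C 1064 > E 997 > D 694 > A 490.6.
Counting 3 along gives E (997 Ma); the excerpt puts that inside the Tonian, 1000–720 Ma.
Next in line is D (694 Ma), and 997 − 694 = 303 Myr.

E, in the Tonian; 303 million years to D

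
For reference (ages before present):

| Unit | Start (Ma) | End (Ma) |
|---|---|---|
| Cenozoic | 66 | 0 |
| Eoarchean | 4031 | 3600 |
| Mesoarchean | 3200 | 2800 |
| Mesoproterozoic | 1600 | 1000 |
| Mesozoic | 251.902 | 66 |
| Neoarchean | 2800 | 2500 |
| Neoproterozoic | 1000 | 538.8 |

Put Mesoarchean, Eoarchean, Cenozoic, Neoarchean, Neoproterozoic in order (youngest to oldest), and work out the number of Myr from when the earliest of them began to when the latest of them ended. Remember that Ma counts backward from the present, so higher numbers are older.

Start ages (Ma): Eoarchean 4031, Mesoarchean 3200, Neoarchean 2800, Neoproterozoic 1000, Cenozoic 66.
Ordered youngest to oldest: Cenozoic, Neoproterozoic, Neoarchean, Mesoarchean, Eoarchean.
Span = 4031 − 0 = 4031 Myr.

Cenozoic → Neoproterozoic → Neoarchean → Mesoarchean → Eoarchean; total span 4031 Myr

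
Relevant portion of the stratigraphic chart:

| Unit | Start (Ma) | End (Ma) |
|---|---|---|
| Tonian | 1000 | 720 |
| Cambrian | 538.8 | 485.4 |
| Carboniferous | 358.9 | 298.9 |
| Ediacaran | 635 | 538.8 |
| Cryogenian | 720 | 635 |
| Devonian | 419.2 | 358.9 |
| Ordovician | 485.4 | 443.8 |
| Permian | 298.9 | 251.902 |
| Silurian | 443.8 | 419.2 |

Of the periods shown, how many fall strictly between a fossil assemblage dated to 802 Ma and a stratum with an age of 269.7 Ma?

802 Ma sits inside the Tonian (1000–720) and 269.7 Ma inside the Permian (298.9–251.902); neither of those is wholly between the two dates.
The listed periods lying completely between them are Cryogenian, Ediacaran, Cambrian, Ordovician, Silurian, Devonian, Carboniferous — 7 in all.

7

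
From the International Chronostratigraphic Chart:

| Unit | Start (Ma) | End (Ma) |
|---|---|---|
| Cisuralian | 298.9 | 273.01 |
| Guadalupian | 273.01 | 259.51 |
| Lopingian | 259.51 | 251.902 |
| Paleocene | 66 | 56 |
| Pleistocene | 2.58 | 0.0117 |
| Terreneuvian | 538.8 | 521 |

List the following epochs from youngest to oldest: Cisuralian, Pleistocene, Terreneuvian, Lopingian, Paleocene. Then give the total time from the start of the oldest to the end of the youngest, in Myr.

Start ages (Ma): Terreneuvian 538.8, Cisuralian 298.9, Lopingian 259.51, Paleocene 66, Pleistocene 2.58.
Ordered youngest to oldest: Pleistocene, Paleocene, Lopingian, Cisuralian, Terreneuvian.
Span = 538.8 − 0.0117 = 538.7883 Myr.

Pleistocene, Paleocene, Lopingian, Cisuralian, Terreneuvian; total span 538.7883 Myr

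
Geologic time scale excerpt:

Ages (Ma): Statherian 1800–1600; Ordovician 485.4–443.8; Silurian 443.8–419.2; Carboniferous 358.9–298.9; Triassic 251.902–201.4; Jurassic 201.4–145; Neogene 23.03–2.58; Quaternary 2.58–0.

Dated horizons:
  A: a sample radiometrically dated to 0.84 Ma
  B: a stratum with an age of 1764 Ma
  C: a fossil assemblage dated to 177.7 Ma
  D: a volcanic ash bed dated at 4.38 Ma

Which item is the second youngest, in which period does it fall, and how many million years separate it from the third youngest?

Smaller Ma means younger, so youngest first: A 0.84 < D 4.38 < C 177.7 < B 1764.
Counting 2 along gives D (4.38 Ma); the excerpt puts that inside the Neogene, 23.03–2.58 Ma.
Next in line is C (177.7 Ma), and 177.7 − 4.38 = 173.32 Myr.

D, in the Neogene; 173.32 million years to C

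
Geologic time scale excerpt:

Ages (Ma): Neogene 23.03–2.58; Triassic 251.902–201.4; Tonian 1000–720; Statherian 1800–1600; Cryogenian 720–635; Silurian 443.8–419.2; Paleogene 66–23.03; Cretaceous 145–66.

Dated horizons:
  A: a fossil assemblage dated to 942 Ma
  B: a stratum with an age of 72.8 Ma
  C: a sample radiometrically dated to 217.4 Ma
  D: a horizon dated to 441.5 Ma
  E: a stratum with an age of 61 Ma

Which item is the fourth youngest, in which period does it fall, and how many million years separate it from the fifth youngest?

Sorted youngest-first by Ma: E (61), B (72.8), C (217.4), D (441.5), A (942).
The fourth youngest is D at 441.5 Ma, which lies in 443.8–419.2 Ma: the Silurian.
The fifth youngest is A at 942 Ma; separation = |441.5 − 942| = 500.5 Myr.

D, in the Silurian; 500.5 million years to A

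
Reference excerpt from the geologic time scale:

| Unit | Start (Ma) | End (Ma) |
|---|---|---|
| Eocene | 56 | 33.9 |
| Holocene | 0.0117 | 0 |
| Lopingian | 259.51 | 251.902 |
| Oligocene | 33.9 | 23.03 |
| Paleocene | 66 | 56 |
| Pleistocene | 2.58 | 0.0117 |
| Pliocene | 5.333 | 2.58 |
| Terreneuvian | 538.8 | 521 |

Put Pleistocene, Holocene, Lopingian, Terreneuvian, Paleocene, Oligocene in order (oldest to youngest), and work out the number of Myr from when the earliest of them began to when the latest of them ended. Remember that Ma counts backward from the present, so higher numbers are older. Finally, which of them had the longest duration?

Terreneuvian → Lopingian → Paleocene → Oligocene → Pleistocene → Holocene; total span 538.8 Myr; longest is Terreneuvian

From the excerpt: Pleistocene 2.58–0.0117; Holocene 0.0117–0; Lopingian 259.51–251.902; Terreneuvian 538.8–521; Paleocene 66–56; Oligocene 33.9–23.03 (Ma).
Larger Ma is earlier, so the oldest is Terreneuvian and the youngest is Holocene; oldest to youngest: Terreneuvian, Lopingian, Paleocene, Oligocene, Pleistocene, Holocene.
Oldest start 538.8 minus youngest end 0 gives 538.8 Myr overall.
Individual lengths (start − end): Lopingian 7.608; Pleistocene 2.5683; Holocene 0.0117; Paleocene 10; Terreneuvian 17.8; Oligocene 10.87. The largest is Terreneuvian at 17.8 Myr.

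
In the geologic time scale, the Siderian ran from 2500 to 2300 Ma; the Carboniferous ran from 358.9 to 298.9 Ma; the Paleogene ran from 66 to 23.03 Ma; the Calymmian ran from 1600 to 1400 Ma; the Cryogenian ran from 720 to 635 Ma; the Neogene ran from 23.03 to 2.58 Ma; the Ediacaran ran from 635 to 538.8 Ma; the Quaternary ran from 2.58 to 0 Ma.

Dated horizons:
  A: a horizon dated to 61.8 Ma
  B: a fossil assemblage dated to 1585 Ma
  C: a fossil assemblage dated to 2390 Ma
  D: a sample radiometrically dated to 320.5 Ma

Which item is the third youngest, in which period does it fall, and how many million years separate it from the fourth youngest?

Sorted youngest-first by Ma: A (61.8), D (320.5), B (1585), C (2390).
The third youngest is B at 1585 Ma, which lies in 1600–1400 Ma: the Calymmian.
The fourth youngest is C at 2390 Ma; separation = |1585 − 2390| = 805 Myr.

B, in the Calymmian; 805 million years to C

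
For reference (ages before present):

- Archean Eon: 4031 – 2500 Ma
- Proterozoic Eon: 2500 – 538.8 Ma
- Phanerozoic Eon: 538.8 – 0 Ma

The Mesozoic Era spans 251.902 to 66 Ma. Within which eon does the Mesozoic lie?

The Mesozoic (251.902–66 Ma) lies entirely within 538.8–0 Ma, the Phanerozoic Eon.

Phanerozoic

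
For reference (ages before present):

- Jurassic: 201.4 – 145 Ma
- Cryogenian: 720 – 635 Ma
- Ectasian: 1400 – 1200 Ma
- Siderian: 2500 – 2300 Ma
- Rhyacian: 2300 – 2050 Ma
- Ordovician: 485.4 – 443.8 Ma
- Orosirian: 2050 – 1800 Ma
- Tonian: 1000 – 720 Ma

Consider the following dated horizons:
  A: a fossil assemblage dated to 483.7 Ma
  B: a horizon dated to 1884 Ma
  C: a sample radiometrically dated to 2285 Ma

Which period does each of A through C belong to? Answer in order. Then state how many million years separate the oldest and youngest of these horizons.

A — Ordovician; B — Orosirian; C — Rhyacian; span 1801.3 million years

Match each age against the start–end ranges in the excerpt: A = 483.7 Ma → Ordovician (485.4–443.8); B = 1884 Ma → Orosirian (2050–1800); C = 2285 Ma → Rhyacian (2300–2050).
The largest age is 2285 Ma and the smallest is 483.7 Ma; their difference is 1801.3 Myr.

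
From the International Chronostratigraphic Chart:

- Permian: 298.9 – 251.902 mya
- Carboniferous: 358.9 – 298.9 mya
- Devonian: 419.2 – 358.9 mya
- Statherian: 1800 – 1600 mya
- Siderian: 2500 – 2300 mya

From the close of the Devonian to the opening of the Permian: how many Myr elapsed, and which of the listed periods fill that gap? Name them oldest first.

60 million years; Carboniferous

The Devonian closes at 358.9 Ma and the Permian opens at 298.9 Ma, so the interval is 358.9 − 298.9 = 60 Myr.
A period fits inside if it starts at or after 358.9 Ma and ends at or before 298.9 Ma; oldest first that gives Carboniferous.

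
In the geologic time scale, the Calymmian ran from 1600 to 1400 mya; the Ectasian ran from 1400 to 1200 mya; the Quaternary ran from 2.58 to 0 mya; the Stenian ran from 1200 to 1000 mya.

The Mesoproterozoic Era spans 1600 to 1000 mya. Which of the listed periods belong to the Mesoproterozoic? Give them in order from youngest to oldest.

Periods with both bounds inside 1600–1000 Ma: Stenian (1200–1000), Ectasian (1400–1200), Calymmian (1600–1400).

Stenian, Ectasian, Calymmian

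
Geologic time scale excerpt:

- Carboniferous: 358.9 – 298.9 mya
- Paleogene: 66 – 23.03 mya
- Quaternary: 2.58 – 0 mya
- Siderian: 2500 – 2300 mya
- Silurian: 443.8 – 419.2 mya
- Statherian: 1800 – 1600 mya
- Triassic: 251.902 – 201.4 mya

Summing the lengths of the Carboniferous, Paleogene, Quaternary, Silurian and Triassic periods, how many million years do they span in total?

180.652 million years

Each duration: Carboniferous = 60; Paleogene = 42.97; Quaternary = 2.58; Silurian = 24.6; Triassic = 50.502.
Sum: 60 + 42.97 + 2.58 + 24.6 + 50.502 = 180.652 Myr.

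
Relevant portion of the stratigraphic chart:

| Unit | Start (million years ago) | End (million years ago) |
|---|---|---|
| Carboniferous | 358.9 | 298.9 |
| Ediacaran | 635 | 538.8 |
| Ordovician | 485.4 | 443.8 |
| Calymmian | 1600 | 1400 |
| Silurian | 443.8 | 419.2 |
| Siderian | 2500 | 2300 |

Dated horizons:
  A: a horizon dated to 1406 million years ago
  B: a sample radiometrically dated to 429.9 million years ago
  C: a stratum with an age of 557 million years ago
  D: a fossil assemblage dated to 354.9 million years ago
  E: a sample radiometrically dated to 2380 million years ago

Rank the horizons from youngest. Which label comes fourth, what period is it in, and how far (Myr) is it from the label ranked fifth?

A, in the Calymmian; 974 million years to E

Sorted youngest-first by Ma: D (354.9), B (429.9), C (557), A (1406), E (2380).
The fourth youngest is A at 1406 Ma, which lies in 1600–1400 Ma: the Calymmian.
The fifth youngest is E at 2380 Ma; separation = |1406 − 2380| = 974 Myr.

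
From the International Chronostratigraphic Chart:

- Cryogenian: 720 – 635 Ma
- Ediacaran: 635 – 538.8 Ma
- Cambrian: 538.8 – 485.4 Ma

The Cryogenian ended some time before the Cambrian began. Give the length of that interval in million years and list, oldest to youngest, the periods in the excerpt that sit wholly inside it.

End of Cryogenian = 635 Ma; start of Cambrian = 538.8 Ma.
Gap = 635 − 538.8 = 96.2 Myr.
Periods wholly inside 635–538.8 Ma: Ediacaran (635–538.8).

96.2 million years; Ediacaran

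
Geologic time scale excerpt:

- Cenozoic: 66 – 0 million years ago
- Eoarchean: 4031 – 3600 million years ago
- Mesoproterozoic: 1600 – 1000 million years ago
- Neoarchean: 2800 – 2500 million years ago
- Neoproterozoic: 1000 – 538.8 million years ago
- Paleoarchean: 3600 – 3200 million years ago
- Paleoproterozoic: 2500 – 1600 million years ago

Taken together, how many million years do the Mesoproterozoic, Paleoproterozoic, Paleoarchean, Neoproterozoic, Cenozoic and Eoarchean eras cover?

Each duration: Mesoproterozoic = 600; Paleoproterozoic = 900; Paleoarchean = 400; Neoproterozoic = 461.2; Cenozoic = 66; Eoarchean = 431.
Sum: 600 + 900 + 400 + 461.2 + 66 + 431 = 2858.2 Myr.

2858.2 million years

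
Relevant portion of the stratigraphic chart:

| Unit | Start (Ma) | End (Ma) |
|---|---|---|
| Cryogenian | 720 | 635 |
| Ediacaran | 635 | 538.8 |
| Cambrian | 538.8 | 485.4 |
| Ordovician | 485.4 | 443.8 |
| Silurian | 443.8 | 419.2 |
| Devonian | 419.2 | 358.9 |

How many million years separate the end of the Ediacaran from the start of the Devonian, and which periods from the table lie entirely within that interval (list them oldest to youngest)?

119.6 million years; Cambrian, Ordovician, Silurian

End of Ediacaran = 538.8 Ma; start of Devonian = 419.2 Ma.
Gap = 538.8 − 419.2 = 119.6 Myr.
Periods wholly inside 538.8–419.2 Ma: Cambrian (538.8–485.4), Ordovician (485.4–443.8), Silurian (443.8–419.2).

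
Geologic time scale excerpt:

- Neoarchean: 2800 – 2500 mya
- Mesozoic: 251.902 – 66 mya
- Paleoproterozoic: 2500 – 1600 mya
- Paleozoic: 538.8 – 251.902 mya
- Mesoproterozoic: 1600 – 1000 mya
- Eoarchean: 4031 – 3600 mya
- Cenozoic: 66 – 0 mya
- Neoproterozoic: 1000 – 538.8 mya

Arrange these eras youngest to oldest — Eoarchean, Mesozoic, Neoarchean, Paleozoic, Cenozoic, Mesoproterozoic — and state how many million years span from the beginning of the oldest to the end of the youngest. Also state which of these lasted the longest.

Start ages (Ma): Eoarchean 4031, Neoarchean 2800, Mesoproterozoic 1600, Paleozoic 538.8, Mesozoic 251.902, Cenozoic 66.
Ordered youngest to oldest: Cenozoic, Mesozoic, Paleozoic, Mesoproterozoic, Neoarchean, Eoarchean.
Span = 4031 − 0 = 4031 Myr.
Durations: Mesozoic 185.902, Cenozoic 66, Neoarchean 300, Mesoproterozoic 600, Eoarchean 431, Paleozoic 286.898 → longest is Mesoproterozoic (600 Myr).

Cenozoic → Mesozoic → Paleozoic → Mesoproterozoic → Neoarchean → Eoarchean; total span 4031 Myr; longest is Mesoproterozoic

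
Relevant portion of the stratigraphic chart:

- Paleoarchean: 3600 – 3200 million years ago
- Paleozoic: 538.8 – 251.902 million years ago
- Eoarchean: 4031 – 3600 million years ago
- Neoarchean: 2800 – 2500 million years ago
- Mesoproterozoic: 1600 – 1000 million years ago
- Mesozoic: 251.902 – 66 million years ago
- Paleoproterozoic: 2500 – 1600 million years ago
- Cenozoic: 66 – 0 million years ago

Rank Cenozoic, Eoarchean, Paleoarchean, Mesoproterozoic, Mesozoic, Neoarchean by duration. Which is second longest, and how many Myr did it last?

Eoarchean, 431 million years

Durations: Cenozoic 66; Eoarchean 431; Paleoarchean 400; Mesoproterozoic 600; Mesozoic 185.902; Neoarchean 300 Myr.
Sorted longest-first: Mesoproterozoic (600), Eoarchean (431), Paleoarchean (400), Neoarchean (300), Mesozoic (185.902), Cenozoic (66).
The second longest is Eoarchean at 431 Myr.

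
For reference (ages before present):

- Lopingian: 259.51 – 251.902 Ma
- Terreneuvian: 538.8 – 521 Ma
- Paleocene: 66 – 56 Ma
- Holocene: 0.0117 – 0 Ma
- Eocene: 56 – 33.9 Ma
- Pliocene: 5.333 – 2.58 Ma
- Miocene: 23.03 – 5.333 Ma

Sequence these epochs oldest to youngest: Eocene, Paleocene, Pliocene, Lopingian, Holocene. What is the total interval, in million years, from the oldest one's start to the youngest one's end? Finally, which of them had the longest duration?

From the excerpt: Eocene 56–33.9; Paleocene 66–56; Pliocene 5.333–2.58; Lopingian 259.51–251.902; Holocene 0.0117–0 (Ma).
Larger Ma is earlier, so the oldest is Lopingian and the youngest is Holocene; oldest to youngest: Lopingian, Paleocene, Eocene, Pliocene, Holocene.
Oldest start 259.51 minus youngest end 0 gives 259.51 Myr overall.
Individual lengths (start − end): Paleocene 10; Holocene 0.0117; Lopingian 7.608; Eocene 22.1; Pliocene 2.753. The largest is Eocene at 22.1 Myr.

Lopingian → Paleocene → Eocene → Pliocene → Holocene; total span 259.51 Myr; longest is Eocene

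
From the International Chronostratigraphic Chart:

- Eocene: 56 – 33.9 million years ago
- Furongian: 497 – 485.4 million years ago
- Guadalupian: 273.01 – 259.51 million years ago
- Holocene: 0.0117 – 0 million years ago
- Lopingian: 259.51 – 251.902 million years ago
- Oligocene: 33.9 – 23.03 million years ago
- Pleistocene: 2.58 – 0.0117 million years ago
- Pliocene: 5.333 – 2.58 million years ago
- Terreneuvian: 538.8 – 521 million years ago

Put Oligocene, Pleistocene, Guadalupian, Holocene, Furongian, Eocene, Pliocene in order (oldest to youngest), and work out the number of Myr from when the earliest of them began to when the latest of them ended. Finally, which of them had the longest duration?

Start ages (Ma): Furongian 497, Guadalupian 273.01, Eocene 56, Oligocene 33.9, Pliocene 5.333, Pleistocene 2.58, Holocene 0.0117.
Ordered oldest to youngest: Furongian, Guadalupian, Eocene, Oligocene, Pliocene, Pleistocene, Holocene.
Span = 497 − 0 = 497 Myr.
Durations: Holocene 0.0117, Eocene 22.1, Pliocene 2.753, Furongian 11.6, Pleistocene 2.5683, Guadalupian 13.5, Oligocene 10.87 → longest is Eocene (22.1 Myr).

Furongian, Guadalupian, Eocene, Oligocene, Pliocene, Pleistocene, Holocene; total span 497 Myr; longest is Eocene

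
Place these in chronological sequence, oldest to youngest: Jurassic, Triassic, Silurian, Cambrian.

Group by era (each group listed oldest first) — Paleozoic: Cambrian, Silurian; Mesozoic: Triassic, Jurassic. The eras run Paleozoic → Mesozoic → Cenozoic. Concatenating the groups in that era order gives oldest to youngest directly.

Cambrian → Silurian → Triassic → Jurassic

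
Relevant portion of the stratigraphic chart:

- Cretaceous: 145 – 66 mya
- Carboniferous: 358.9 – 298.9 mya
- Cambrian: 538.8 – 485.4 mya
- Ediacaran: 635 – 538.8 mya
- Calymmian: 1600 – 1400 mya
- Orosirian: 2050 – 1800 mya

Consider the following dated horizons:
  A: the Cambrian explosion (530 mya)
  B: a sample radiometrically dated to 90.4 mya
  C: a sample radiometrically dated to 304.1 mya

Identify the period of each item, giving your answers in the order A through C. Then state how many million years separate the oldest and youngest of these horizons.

A: 530 Ma lies in 538.8–485.4 Ma, so Cambrian.
B: 90.4 Ma lies in 145–66 Ma, so Cretaceous.
C: 304.1 Ma lies in 358.9–298.9 Ma, so Carboniferous.
Oldest = 530 Ma, youngest = 90.4 Ma → span 439.6 Myr.

A — Cambrian; B — Cretaceous; C — Carboniferous; span 439.6 million years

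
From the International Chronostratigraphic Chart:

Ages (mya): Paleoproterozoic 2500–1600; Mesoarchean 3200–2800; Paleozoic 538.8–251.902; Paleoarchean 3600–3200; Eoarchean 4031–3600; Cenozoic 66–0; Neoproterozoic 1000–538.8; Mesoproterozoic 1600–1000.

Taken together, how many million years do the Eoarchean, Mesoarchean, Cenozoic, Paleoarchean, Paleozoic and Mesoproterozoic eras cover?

Each duration: Eoarchean = 431; Mesoarchean = 400; Cenozoic = 66; Paleoarchean = 400; Paleozoic = 286.898; Mesoproterozoic = 600.
Sum: 431 + 400 + 66 + 400 + 286.898 + 600 = 2183.898 Myr.

2183.898 million years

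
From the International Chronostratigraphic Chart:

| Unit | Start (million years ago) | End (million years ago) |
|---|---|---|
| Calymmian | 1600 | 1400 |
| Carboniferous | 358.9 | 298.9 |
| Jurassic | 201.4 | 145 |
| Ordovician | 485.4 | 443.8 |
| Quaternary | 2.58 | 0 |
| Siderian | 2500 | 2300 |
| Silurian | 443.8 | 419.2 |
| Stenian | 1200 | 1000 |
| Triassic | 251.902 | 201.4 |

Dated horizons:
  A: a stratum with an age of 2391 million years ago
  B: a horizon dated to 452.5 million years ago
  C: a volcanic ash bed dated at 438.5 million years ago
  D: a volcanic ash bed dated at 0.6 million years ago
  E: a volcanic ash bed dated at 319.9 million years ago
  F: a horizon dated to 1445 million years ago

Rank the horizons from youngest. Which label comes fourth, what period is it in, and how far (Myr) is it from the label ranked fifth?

B, in the Ordovician; 992.5 million years to F

Smaller Ma means younger, so youngest first: D 0.6 < E 319.9 < C 438.5 < B 452.5 < F 1445 < A 2391.
Counting 4 along gives B (452.5 Ma); the excerpt puts that inside the Ordovician, 485.4–443.8 Ma.
Next in line is F (1445 Ma), and 1445 − 452.5 = 992.5 Myr.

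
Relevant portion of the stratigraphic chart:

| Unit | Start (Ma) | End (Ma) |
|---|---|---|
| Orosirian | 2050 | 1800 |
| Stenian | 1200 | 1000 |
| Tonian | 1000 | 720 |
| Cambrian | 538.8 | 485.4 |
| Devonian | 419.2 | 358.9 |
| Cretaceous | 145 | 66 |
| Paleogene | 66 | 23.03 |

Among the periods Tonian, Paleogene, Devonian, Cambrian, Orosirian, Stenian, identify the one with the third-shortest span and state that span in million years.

Devonian, 60.3 million years

Durations: Tonian 280; Paleogene 42.97; Devonian 60.3; Cambrian 53.4; Orosirian 250; Stenian 200 Myr.
Sorted shortest-first: Paleogene (42.97), Cambrian (53.4), Devonian (60.3), Stenian (200), Orosirian (250), Tonian (280).
The third shortest is Devonian at 60.3 Myr.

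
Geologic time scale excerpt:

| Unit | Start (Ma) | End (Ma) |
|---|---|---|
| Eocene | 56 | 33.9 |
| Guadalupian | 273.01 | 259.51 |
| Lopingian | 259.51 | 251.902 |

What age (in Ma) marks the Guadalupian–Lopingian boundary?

The Guadalupian ends and the Lopingian begins at 259.51 Ma.

259.51 Ma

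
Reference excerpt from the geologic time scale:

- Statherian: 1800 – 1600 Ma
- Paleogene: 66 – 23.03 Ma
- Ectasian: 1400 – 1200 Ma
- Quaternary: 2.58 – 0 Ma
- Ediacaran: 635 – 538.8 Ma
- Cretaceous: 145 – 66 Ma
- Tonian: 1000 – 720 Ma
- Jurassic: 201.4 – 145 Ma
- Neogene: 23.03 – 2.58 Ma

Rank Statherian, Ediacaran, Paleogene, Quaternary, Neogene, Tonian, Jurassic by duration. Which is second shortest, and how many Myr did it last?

Start − end for each: Statherian 1800 − 1600 = 200; Ediacaran 635 − 538.8 = 96.2; Paleogene 66 − 23.03 = 42.97; Quaternary 2.58 − 0 = 2.58; Neogene 23.03 − 2.58 = 20.45; Tonian 1000 − 720 = 280; Jurassic 201.4 − 145 = 56.4.
Ranking these from shortest: Quaternary < Neogene < Paleogene < Jurassic < Ediacaran < Statherian < Tonian.
Position 2 in that ranking is Neogene, which lasted 20.45 Myr.

Neogene, 20.45 million years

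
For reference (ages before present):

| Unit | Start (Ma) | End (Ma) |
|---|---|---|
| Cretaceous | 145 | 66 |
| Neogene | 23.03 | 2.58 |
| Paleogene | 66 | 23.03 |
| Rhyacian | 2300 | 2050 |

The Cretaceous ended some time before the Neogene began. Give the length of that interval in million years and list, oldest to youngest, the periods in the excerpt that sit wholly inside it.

42.97 million years; Paleogene

The Cretaceous closes at 66 Ma and the Neogene opens at 23.03 Ma, so the interval is 66 − 23.03 = 42.97 Myr.
A period fits inside if it starts at or after 66 Ma and ends at or before 23.03 Ma; oldest first that gives Paleogene.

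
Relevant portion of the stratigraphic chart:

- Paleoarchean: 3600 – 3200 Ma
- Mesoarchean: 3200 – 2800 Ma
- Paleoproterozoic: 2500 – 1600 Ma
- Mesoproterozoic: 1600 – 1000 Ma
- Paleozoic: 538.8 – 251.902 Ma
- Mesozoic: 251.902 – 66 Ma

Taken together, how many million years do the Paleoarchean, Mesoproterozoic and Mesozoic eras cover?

1185.902 million years

Each duration: Paleoarchean = 400; Mesoproterozoic = 600; Mesozoic = 185.902.
Sum: 400 + 600 + 185.902 = 1185.902 Myr.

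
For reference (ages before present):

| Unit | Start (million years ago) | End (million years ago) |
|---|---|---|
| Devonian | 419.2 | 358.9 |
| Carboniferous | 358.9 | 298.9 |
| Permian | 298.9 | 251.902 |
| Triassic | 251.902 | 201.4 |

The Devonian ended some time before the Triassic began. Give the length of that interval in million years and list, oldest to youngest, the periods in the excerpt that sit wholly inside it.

The Devonian closes at 358.9 Ma and the Triassic opens at 251.902 Ma, so the interval is 358.9 − 251.902 = 106.998 Myr.
A period fits inside if it starts at or after 358.9 Ma and ends at or before 251.902 Ma; oldest first that gives Carboniferous, Permian.

106.998 million years; Carboniferous, Permian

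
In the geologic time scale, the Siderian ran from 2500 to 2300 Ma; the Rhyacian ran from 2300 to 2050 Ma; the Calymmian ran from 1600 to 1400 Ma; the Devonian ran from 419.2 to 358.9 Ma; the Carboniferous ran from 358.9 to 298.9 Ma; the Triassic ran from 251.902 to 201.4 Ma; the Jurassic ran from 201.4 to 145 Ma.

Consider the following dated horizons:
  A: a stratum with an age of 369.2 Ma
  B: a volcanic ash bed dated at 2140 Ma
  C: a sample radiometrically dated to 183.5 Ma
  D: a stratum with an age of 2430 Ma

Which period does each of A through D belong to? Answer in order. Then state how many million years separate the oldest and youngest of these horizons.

A — Devonian; B — Rhyacian; C — Jurassic; D — Siderian; span 2246.5 million years

Match each age against the start–end ranges in the excerpt: A = 369.2 Ma → Devonian (419.2–358.9); B = 2140 Ma → Rhyacian (2300–2050); C = 183.5 Ma → Jurassic (201.4–145); D = 2430 Ma → Siderian (2500–2300).
The largest age is 2430 Ma and the smallest is 183.5 Ma; their difference is 2246.5 Myr.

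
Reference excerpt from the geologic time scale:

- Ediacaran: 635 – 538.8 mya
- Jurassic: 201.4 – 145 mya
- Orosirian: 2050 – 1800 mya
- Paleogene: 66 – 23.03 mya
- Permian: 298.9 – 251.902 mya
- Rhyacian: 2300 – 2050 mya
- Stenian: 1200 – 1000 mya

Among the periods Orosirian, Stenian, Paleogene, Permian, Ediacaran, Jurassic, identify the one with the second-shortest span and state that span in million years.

Durations: Orosirian 250; Stenian 200; Paleogene 42.97; Permian 46.998; Ediacaran 96.2; Jurassic 56.4 Myr.
Sorted shortest-first: Paleogene (42.97), Permian (46.998), Jurassic (56.4), Ediacaran (96.2), Stenian (200), Orosirian (250).
The second shortest is Permian at 46.998 Myr.

Permian, 46.998 million years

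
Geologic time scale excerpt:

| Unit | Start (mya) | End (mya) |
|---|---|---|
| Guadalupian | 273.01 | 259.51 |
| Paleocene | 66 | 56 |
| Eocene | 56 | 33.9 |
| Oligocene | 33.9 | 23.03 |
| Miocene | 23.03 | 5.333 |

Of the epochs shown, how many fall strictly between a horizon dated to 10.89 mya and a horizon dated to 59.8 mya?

The older date is 59.8 Ma and the younger is 10.89 Ma.
Epochs with start < 59.8 and end > 10.89 Ma: Eocene (56–33.9), Oligocene (33.9–23.03).
That is 2 complete epochs.

2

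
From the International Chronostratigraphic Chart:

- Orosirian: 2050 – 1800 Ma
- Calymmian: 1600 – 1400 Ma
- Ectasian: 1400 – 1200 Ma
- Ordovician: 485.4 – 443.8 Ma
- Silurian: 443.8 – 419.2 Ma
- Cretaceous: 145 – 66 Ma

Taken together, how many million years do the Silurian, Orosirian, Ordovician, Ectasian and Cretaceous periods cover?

595.2 million years

Duration is start − end for each: (443.8 − 419.2) + (2050 − 1800) + (485.4 − 443.8) + (1400 − 1200) + (145 − 66).
That is 24.6 + 250 + 41.6 + 200 + 79, which totals 595.2 million years.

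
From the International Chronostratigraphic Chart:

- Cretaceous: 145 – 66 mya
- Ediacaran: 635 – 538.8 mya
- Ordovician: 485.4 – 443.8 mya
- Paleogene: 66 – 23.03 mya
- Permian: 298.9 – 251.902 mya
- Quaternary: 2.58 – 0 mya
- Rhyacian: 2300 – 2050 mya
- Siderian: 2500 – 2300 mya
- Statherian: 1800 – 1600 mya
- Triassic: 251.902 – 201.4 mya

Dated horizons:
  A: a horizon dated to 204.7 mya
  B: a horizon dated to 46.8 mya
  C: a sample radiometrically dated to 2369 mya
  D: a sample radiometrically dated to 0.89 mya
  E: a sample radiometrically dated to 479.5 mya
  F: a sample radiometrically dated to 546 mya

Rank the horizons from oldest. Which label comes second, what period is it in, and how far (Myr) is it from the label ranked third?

Sorted oldest-first by Ma: C (2369), F (546), E (479.5), A (204.7), B (46.8), D (0.89).
The second oldest is F at 546 Ma, which lies in 635–538.8 Ma: the Ediacaran.
The third oldest is E at 479.5 Ma; separation = |546 − 479.5| = 66.5 Myr.

F, in the Ediacaran; 66.5 million years to E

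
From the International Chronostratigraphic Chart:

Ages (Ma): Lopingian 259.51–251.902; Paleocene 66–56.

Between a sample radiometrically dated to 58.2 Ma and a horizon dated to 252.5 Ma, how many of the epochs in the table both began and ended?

The older date is 252.5 Ma and the younger is 58.2 Ma.
No epoch both begins after 252.5 Ma and ends before 58.2 Ma, so the count is 0.

0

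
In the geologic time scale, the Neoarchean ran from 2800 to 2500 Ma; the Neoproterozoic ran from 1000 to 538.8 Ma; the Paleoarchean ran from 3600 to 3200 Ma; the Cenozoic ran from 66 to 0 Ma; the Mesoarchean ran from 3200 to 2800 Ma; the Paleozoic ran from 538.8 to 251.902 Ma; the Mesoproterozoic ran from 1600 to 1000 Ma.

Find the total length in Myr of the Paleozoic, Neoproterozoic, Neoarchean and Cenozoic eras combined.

1114.098 million years

Duration is start − end for each: (538.8 − 251.902) + (1000 − 538.8) + (2800 − 2500) + (66 − 0).
That is 286.898 + 461.2 + 300 + 66, which totals 1114.098 million years.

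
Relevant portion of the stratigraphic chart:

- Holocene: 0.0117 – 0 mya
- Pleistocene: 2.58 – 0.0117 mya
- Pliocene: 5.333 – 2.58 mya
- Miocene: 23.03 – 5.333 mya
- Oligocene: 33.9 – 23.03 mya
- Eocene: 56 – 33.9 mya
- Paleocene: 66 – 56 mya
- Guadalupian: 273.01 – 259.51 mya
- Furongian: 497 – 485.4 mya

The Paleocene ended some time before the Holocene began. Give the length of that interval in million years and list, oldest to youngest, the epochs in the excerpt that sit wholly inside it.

55.9883 million years; Eocene, Oligocene, Miocene, Pliocene, Pleistocene

The Paleocene closes at 56 Ma and the Holocene opens at 0.0117 Ma, so the interval is 56 − 0.0117 = 55.9883 Myr.
An epoch fits inside if it starts at or after 56 Ma and ends at or before 0.0117 Ma; oldest first that gives Eocene, Oligocene, Miocene, Pliocene, Pleistocene.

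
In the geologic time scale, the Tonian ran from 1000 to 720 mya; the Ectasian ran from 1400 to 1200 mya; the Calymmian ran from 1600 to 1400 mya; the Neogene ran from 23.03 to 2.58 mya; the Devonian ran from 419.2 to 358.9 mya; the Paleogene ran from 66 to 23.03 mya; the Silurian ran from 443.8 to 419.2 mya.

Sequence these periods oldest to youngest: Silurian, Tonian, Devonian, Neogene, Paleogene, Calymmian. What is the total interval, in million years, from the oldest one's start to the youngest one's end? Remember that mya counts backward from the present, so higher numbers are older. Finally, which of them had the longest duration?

From the excerpt: Silurian 443.8–419.2; Tonian 1000–720; Devonian 419.2–358.9; Neogene 23.03–2.58; Paleogene 66–23.03; Calymmian 1600–1400 (Ma).
Larger Ma is earlier, so the oldest is Calymmian and the youngest is Neogene; oldest to youngest: Calymmian, Tonian, Silurian, Devonian, Paleogene, Neogene.
Oldest start 1600 minus youngest end 2.58 gives 1597.42 Myr overall.
Individual lengths (start − end): Calymmian 200; Silurian 24.6; Devonian 60.3; Tonian 280; Neogene 20.45; Paleogene 42.97. The largest is Tonian at 280 Myr.

Calymmian → Tonian → Silurian → Devonian → Paleogene → Neogene; total span 1597.42 Myr; longest is Tonian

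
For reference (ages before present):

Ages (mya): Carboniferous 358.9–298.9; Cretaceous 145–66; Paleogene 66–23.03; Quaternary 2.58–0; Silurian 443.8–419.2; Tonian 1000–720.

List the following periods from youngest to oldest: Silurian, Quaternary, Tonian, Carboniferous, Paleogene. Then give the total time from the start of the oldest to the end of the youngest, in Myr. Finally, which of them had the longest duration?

Quaternary, Paleogene, Carboniferous, Silurian, Tonian; total span 1000 Myr; longest is Tonian

From the excerpt: Silurian 443.8–419.2; Quaternary 2.58–0; Tonian 1000–720; Carboniferous 358.9–298.9; Paleogene 66–23.03 (Ma).
Larger Ma is earlier, so the oldest is Tonian and the youngest is Quaternary; youngest to oldest: Quaternary, Paleogene, Carboniferous, Silurian, Tonian.
Oldest start 1000 minus youngest end 0 gives 1000 Myr overall.
Individual lengths (start − end): Quaternary 2.58; Paleogene 42.97; Silurian 24.6; Carboniferous 60; Tonian 280. The largest is Tonian at 280 Myr.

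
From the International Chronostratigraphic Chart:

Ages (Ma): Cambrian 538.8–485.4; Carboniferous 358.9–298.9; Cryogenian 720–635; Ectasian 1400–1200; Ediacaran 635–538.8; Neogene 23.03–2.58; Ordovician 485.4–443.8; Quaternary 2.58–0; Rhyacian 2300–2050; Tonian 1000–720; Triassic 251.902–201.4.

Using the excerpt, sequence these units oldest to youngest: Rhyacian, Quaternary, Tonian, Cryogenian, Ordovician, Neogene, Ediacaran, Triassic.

Rhyacian, then Tonian, then Cryogenian, then Ediacaran, then Ordovician, then Triassic, then Neogene, then Quaternary

Sorting by start age (descending Ma, since larger Ma = older): Rhyacian began 2300, Tonian began 1000, Cryogenian began 720, Ediacaran began 635, Ordovician began 485.4, Triassic began 251.902, Neogene began 23.03, Quaternary began 2.58.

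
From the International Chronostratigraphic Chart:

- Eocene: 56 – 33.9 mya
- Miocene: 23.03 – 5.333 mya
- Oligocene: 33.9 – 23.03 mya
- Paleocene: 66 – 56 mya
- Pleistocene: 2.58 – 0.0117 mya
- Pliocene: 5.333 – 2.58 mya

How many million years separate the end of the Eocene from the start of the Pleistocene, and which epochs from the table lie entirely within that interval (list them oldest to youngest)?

End of Eocene = 33.9 Ma; start of Pleistocene = 2.58 Ma.
Gap = 33.9 − 2.58 = 31.32 Myr.
Epochs wholly inside 33.9–2.58 Ma: Oligocene (33.9–23.03), Miocene (23.03–5.333), Pliocene (5.333–2.58).

31.32 million years; Oligocene, Miocene, Pliocene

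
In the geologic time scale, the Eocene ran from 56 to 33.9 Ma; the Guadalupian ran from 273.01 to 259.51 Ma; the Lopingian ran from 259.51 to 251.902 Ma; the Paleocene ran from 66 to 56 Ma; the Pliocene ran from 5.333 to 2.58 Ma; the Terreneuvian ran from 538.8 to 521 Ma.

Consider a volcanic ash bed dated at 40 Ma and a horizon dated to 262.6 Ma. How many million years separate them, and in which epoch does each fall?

222.6 million years apart; the first in the Eocene, the second in the Guadalupian

Elapsed time: 262.6 − 40 = 222.6 Myr.
40 Ma lies within 56–33.9 Ma: Eocene.
262.6 Ma lies within 273.01–259.51 Ma: Guadalupian.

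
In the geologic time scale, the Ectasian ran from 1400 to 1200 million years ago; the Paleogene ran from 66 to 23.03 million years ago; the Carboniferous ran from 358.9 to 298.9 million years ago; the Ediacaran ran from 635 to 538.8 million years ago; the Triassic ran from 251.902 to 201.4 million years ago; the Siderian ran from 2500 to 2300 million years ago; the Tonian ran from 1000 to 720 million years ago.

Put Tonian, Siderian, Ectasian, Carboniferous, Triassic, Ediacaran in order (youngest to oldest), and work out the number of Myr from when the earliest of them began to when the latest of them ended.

Start ages (Ma): Siderian 2500, Ectasian 1400, Tonian 1000, Ediacaran 635, Carboniferous 358.9, Triassic 251.902.
Ordered youngest to oldest: Triassic, Carboniferous, Ediacaran, Tonian, Ectasian, Siderian.
Span = 2500 − 201.4 = 2298.6 Myr.

Triassic → Carboniferous → Ediacaran → Tonian → Ectasian → Siderian; total span 2298.6 Myr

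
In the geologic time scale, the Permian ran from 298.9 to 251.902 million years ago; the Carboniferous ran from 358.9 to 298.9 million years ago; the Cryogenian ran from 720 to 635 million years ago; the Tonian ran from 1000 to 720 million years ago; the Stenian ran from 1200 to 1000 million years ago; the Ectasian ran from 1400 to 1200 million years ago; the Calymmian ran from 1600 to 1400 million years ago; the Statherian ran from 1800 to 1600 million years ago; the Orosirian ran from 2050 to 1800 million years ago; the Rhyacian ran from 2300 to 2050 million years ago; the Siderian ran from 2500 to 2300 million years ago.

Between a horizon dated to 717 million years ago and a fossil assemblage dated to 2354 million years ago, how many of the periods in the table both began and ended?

7

2354 Ma sits inside the Siderian (2500–2300) and 717 Ma inside the Cryogenian (720–635); neither of those is wholly between the two dates.
The listed periods lying completely between them are Rhyacian, Orosirian, Statherian, Calymmian, Ectasian, Stenian, Tonian — 7 in all.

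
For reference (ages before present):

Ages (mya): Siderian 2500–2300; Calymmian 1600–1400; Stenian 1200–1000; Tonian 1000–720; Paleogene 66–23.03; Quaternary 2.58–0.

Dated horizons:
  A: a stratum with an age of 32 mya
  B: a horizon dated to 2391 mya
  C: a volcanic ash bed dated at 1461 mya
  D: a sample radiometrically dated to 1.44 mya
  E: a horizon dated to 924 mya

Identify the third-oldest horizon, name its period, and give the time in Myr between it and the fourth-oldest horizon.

Larger Ma means older, so oldest first: B 2391 > C 1461 > E 924 > A 32 > D 1.44.
Counting 3 along gives E (924 Ma); the excerpt puts that inside the Tonian, 1000–720 Ma.
Next in line is A (32 Ma), and 924 − 32 = 892 Myr.

E, in the Tonian; 892 million years to A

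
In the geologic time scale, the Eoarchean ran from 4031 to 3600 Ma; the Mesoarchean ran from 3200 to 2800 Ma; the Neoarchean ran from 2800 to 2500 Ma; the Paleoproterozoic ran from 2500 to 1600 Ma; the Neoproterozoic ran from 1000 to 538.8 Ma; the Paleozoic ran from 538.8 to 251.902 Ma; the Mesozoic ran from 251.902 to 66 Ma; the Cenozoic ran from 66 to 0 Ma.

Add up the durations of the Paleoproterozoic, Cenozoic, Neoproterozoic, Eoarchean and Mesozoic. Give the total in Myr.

2044.102 million years

Duration is start − end for each: (2500 − 1600) + (66 − 0) + (1000 − 538.8) + (4031 − 3600) + (251.902 − 66).
That is 900 + 66 + 461.2 + 431 + 185.902, which totals 2044.102 million years.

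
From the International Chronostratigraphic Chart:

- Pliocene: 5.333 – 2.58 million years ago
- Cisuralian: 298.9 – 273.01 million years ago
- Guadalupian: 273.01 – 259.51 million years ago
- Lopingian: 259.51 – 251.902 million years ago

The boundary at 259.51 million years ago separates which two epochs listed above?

The Guadalupian ends at 259.51 million years ago and the Lopingian begins at 259.51 million years ago, so they share that boundary.

Guadalupian and Lopingian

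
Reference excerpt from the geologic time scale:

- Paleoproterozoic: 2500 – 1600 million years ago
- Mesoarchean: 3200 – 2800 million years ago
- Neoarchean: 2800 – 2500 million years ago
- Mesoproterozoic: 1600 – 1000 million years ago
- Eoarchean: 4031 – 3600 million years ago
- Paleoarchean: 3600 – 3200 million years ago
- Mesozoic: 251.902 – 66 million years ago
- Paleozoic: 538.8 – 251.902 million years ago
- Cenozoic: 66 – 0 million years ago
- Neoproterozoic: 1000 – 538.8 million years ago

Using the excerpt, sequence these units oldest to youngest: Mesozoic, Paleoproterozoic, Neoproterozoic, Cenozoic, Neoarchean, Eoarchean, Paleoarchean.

Eoarchean, Paleoarchean, Neoarchean, Paleoproterozoic, Neoproterozoic, Mesozoic, Cenozoic

Sorting by start age (descending Ma, since larger Ma = older): Eoarchean start 4031, Paleoarchean start 3600, Neoarchean start 2800, Paleoproterozoic start 2500, Neoproterozoic start 1000, Mesozoic start 251.902, Cenozoic start 66.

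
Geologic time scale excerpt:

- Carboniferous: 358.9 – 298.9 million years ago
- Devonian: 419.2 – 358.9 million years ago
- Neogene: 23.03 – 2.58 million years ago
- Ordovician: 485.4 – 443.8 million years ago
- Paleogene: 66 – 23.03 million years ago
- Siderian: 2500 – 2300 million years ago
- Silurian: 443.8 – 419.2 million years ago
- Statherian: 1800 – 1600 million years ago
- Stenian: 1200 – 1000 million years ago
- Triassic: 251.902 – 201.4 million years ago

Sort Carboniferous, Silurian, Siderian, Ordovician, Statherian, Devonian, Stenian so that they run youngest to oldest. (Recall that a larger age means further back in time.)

Carboniferous, then Devonian, then Silurian, then Ordovician, then Stenian, then Statherian, then Siderian

Sorting by start age (ascending Ma, since larger Ma = older): Carboniferous start 358.9, Devonian start 419.2, Silurian start 443.8, Ordovician start 485.4, Stenian start 1200, Statherian start 1800, Siderian start 2500.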